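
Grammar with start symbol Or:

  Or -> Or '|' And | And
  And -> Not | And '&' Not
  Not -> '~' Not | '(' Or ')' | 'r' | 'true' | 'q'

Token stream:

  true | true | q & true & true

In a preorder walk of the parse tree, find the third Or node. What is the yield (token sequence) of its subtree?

[Or [Or [Or [And [Not true]]] | [And [Not true]]] | [And [And [And [Not q]] & [Not true]] & [Not true]]]

true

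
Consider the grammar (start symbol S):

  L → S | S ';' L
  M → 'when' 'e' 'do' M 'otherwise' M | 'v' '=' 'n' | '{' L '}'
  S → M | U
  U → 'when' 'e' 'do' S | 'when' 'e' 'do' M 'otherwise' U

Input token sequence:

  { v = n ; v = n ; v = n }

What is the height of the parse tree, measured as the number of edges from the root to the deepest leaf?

[S [M { [L [S [M v = n]] ; [L [S [M v = n]] ; [L [S [M v = n]]]]] }]]

7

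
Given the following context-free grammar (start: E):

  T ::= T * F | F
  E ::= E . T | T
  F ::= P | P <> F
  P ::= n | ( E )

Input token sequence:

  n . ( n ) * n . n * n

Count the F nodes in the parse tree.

[E [E [E [T [F [P n]]]] . [T [T [F [P ( [E [T [F [P n]]]] )]]] * [F [P n]]]] . [T [T [F [P n]]] * [F [P n]]]]

6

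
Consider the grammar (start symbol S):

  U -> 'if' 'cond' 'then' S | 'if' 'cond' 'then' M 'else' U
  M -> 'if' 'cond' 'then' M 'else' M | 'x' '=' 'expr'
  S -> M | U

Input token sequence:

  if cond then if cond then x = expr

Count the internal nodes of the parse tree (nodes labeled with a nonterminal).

[S [U if cond then [S [U if cond then [S [M x = expr]]]]]]

6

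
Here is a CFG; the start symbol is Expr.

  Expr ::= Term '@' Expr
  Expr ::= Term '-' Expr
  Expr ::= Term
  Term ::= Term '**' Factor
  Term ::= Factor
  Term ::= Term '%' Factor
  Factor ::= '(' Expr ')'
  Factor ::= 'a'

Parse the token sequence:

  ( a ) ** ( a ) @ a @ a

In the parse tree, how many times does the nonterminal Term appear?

[Expr [Term [Term [Factor ( [Expr [Term [Factor a]]] )]] ** [Factor ( [Expr [Term [Factor a]]] )]] @ [Expr [Term [Factor a]] @ [Expr [Term [Factor a]]]]]

6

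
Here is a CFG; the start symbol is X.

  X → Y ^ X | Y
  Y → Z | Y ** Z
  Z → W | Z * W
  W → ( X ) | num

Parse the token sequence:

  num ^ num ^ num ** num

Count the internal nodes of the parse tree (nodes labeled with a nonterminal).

[X [Y [Z [W num]]] ^ [X [Y [Z [W num]]] ^ [X [Y [Y [Z [W num]]] ** [Z [W num]]]]]]

15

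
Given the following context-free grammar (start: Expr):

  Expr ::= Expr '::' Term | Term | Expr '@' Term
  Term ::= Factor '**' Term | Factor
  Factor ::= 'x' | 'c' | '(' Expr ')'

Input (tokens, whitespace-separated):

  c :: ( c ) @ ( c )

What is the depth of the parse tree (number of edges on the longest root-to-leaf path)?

7

[Expr [Expr [Expr [Term [Factor c]]] :: [Term [Factor ( [Expr [Term [Factor c]]] )]]] @ [Term [Factor ( [Expr [Term [Factor c]]] )]]]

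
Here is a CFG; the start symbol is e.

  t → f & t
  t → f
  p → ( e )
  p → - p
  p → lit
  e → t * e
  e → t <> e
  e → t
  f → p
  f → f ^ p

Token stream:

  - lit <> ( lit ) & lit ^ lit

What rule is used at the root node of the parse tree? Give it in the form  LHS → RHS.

e → t <> e

[e [t [f [p - [p lit]]]] <> [e [t [f [p ( [e [t [f [p lit]]]] )]] & [t [f [f [p lit]] ^ [p lit]]]]]]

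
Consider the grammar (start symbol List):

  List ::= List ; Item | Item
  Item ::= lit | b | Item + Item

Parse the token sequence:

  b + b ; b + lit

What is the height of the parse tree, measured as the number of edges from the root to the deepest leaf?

4

[List [List [Item [Item b] + [Item b]]] ; [Item [Item b] + [Item lit]]]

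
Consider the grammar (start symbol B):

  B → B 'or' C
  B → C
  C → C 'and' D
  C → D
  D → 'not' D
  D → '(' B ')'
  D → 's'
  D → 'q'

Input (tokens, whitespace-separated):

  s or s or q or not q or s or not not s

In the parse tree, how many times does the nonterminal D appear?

9

[B [B [B [B [B [B [C [D s]]] or [C [D s]]] or [C [D q]]] or [C [D not [D q]]]] or [C [D s]]] or [C [D not [D not [D s]]]]]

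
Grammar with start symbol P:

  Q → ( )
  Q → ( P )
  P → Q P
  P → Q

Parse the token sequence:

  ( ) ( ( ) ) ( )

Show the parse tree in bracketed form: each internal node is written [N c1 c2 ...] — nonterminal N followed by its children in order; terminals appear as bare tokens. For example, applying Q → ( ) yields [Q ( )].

P
Q P
( ) P
( ) Q P
( ) ( P ) P
( ) ( Q ) P
( ) ( ( ) ) P
( ) ( ( ) ) Q
( ) ( ( ) ) ( )

[P [Q ( )] [P [Q ( [P [Q ( )]] )] [P [Q ( )]]]]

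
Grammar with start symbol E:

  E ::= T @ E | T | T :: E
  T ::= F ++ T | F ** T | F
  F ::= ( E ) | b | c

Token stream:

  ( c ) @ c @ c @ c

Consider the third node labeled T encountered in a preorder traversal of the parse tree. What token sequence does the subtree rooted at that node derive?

c

[E [T [F ( [E [T [F c]]] )]] @ [E [T [F c]] @ [E [T [F c]] @ [E [T [F c]]]]]]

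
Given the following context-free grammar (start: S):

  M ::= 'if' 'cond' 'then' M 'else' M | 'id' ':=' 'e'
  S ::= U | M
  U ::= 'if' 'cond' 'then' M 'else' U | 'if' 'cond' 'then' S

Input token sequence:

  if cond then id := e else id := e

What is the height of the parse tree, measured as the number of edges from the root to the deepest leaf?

3

[S [M if cond then [M id := e] else [M id := e]]]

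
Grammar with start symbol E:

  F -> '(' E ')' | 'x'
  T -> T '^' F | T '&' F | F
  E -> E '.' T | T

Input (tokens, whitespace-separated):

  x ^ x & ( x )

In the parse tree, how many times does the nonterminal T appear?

[E [T [T [T [F x]] ^ [F x]] & [F ( [E [T [F x]]] )]]]

4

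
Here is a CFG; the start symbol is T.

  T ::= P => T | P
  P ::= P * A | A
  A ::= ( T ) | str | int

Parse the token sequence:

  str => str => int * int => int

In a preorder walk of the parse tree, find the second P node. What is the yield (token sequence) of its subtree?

[T [P [A str]] => [T [P [A str]] => [T [P [P [A int]] * [A int]] => [T [P [A int]]]]]]

str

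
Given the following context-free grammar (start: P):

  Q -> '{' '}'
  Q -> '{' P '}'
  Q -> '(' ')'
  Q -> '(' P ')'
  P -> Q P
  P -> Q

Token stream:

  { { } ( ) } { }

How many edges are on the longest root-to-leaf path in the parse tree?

[P [Q { [P [Q { }] [P [Q ( )]]] }] [P [Q { }]]]

5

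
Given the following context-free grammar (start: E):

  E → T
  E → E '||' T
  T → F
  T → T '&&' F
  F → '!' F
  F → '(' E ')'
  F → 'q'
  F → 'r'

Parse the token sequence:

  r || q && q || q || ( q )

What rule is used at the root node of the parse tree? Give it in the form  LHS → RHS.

[E [E [E [E [T [F r]]] || [T [T [F q]] && [F q]]] || [T [F q]]] || [T [F ( [E [T [F q]]] )]]]

E → E '||' T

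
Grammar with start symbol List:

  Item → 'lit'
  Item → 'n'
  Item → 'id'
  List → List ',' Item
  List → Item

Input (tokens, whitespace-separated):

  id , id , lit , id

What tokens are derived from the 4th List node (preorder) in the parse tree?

id

[List [List [List [List [Item id]] , [Item id]] , [Item lit]] , [Item id]]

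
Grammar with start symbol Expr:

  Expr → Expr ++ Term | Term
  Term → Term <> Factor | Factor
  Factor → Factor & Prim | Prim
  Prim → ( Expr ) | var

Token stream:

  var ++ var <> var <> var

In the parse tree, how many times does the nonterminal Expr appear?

2

[Expr [Expr [Term [Factor [Prim var]]]] ++ [Term [Term [Term [Factor [Prim var]]] <> [Factor [Prim var]]] <> [Factor [Prim var]]]]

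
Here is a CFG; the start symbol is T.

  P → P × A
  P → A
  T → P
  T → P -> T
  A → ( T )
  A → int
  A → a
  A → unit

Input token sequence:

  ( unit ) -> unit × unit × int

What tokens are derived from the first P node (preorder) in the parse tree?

[T [P [A ( [T [P [A unit]]] )]] -> [T [P [P [P [A unit]] × [A unit]] × [A int]]]]

( unit )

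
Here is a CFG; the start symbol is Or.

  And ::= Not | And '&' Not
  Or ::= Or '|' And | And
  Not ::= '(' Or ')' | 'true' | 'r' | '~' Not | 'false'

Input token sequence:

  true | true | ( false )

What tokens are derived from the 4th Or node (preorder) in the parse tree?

false

[Or [Or [Or [And [Not true]]] | [And [Not true]]] | [And [Not ( [Or [And [Not false]]] )]]]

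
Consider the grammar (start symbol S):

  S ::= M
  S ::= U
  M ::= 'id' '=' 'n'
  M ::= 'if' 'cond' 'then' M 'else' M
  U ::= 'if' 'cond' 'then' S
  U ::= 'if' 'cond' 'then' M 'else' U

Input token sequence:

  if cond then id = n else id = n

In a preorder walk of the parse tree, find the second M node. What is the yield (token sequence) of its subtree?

[S [M if cond then [M id = n] else [M id = n]]]

id = n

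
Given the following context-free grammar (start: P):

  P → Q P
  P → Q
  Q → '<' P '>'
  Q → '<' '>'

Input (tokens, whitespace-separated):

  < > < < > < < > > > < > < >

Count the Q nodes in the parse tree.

[P [Q < >] [P [Q < [P [Q < >] [P [Q < [P [Q < >]] >]]] >] [P [Q < >] [P [Q < >]]]]]

7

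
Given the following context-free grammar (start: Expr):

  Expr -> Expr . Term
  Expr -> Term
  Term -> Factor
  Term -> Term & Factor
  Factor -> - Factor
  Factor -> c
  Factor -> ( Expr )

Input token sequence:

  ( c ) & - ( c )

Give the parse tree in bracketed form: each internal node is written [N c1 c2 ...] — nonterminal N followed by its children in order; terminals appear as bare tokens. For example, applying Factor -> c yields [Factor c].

[Expr [Term [Term [Factor ( [Expr [Term [Factor c]]] )]] & [Factor - [Factor ( [Expr [Term [Factor c]]] )]]]]

Expr
Term
Term & Factor
Factor & Factor
( Expr ) & Factor
( Term ) & Factor
( Factor ) & Factor
( c ) & Factor
( c ) & - Factor
( c ) & - ( Expr )
( c ) & - ( Term )
( c ) & - ( Factor )
( c ) & - ( c )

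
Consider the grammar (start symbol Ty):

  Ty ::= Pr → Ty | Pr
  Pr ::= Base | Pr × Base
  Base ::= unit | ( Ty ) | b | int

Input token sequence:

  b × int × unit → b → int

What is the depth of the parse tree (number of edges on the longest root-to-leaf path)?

[Ty [Pr [Pr [Pr [Base b]] × [Base int]] × [Base unit]] → [Ty [Pr [Base b]] → [Ty [Pr [Base int]]]]]

5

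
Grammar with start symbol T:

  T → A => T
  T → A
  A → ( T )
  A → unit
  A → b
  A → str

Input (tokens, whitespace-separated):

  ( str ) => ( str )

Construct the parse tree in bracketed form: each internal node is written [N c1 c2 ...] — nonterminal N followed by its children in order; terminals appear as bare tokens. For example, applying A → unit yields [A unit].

T
A => T
( T ) => T
( A ) => T
( str ) => T
( str ) => A
( str ) => ( T )
( str ) => ( A )
( str ) => ( str )

[T [A ( [T [A str]] )] => [T [A ( [T [A str]] )]]]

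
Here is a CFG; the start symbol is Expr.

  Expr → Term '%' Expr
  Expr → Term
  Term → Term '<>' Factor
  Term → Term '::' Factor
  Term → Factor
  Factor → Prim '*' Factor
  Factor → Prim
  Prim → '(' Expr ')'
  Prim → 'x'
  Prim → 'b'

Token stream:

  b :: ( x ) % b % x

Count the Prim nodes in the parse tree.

[Expr [Term [Term [Factor [Prim b]]] :: [Factor [Prim ( [Expr [Term [Factor [Prim x]]]] )]]] % [Expr [Term [Factor [Prim b]]] % [Expr [Term [Factor [Prim x]]]]]]

5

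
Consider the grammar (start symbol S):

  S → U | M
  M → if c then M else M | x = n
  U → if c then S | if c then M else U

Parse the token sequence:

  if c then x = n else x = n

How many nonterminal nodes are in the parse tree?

[S [M if c then [M x = n] else [M x = n]]]

4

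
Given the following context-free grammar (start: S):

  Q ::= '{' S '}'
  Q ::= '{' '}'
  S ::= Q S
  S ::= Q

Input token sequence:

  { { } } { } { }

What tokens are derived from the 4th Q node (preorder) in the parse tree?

{ }

[S [Q { [S [Q { }]] }] [S [Q { }] [S [Q { }]]]]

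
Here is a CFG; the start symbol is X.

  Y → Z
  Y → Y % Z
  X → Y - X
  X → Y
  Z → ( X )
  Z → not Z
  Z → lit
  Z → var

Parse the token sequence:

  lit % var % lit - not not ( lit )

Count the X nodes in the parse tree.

[X [Y [Y [Y [Z lit]] % [Z var]] % [Z lit]] - [X [Y [Z not [Z not [Z ( [X [Y [Z lit]]] )]]]]]]

3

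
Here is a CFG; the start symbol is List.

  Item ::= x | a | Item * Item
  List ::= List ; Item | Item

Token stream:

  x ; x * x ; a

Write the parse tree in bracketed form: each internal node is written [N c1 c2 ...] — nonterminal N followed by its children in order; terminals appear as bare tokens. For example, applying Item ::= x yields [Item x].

List
List ; Item
List ; Item ; Item
Item ; Item ; Item
x ; Item ; Item
x ; Item * Item ; Item
x ; x * Item ; Item
x ; x * x ; Item
x ; x * x ; a

[List [List [List [Item x]] ; [Item [Item x] * [Item x]]] ; [Item a]]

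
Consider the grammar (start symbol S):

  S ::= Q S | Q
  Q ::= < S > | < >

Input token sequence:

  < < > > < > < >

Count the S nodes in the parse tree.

4

[S [Q < [S [Q < >]] >] [S [Q < >] [S [Q < >]]]]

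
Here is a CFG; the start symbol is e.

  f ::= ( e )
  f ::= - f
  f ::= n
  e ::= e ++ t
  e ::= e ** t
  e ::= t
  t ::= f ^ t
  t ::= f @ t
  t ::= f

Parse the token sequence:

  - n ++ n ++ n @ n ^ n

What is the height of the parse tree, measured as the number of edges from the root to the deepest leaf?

6

[e [e [e [t [f - [f n]]]] ++ [t [f n]]] ++ [t [f n] @ [t [f n] ^ [t [f n]]]]]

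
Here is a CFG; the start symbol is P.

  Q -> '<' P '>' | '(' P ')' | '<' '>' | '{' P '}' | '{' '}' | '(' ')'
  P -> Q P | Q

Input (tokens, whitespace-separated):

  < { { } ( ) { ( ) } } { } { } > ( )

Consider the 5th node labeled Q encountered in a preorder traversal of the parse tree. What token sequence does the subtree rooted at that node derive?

[P [Q < [P [Q { [P [Q { }] [P [Q ( )] [P [Q { [P [Q ( )]] }]]]] }] [P [Q { }] [P [Q { }]]]] >] [P [Q ( )]]]

{ ( ) }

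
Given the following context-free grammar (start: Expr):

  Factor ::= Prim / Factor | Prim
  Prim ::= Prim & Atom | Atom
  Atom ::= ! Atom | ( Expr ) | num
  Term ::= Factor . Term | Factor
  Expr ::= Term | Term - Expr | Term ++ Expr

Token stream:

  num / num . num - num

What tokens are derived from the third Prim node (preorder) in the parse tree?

num

[Expr [Term [Factor [Prim [Atom num]] / [Factor [Prim [Atom num]]]] . [Term [Factor [Prim [Atom num]]]]] - [Expr [Term [Factor [Prim [Atom num]]]]]]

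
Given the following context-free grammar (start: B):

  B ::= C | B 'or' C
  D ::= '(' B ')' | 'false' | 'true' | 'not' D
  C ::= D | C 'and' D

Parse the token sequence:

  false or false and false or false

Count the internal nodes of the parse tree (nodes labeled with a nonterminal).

[B [B [B [C [D false]]] or [C [C [D false]] and [D false]]] or [C [D false]]]

11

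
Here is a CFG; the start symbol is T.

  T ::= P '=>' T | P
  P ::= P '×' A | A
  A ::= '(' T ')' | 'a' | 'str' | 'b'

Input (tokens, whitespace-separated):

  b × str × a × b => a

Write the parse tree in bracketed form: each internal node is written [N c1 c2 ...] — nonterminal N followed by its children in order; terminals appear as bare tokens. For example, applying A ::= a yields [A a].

T
P => T
P × A => T
P × A × A => T
P × A × A × A => T
A × A × A × A => T
b × A × A × A => T
b × str × A × A => T
b × str × a × A => T
b × str × a × b => T
b × str × a × b => P
b × str × a × b => A
b × str × a × b => a

[T [P [P [P [P [A b]] × [A str]] × [A a]] × [A b]] => [T [P [A a]]]]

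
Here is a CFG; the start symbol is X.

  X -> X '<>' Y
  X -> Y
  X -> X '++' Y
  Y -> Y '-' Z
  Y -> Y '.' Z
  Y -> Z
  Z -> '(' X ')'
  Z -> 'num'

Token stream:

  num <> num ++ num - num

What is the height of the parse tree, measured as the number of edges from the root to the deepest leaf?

[X [X [X [Y [Z num]]] <> [Y [Z num]]] ++ [Y [Y [Z num]] - [Z num]]]

5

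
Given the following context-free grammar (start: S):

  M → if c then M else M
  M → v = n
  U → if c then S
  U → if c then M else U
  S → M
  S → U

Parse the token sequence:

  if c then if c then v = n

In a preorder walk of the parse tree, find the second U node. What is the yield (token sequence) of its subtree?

if c then v = n

[S [U if c then [S [U if c then [S [M v = n]]]]]]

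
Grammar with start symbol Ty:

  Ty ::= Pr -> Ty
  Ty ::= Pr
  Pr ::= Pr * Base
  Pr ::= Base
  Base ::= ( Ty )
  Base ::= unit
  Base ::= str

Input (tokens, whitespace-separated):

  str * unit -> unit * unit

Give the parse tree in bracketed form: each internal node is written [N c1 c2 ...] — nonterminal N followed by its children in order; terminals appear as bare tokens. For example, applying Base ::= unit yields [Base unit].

Ty
Pr -> Ty
Pr * Base -> Ty
Base * Base -> Ty
str * Base -> Ty
str * unit -> Ty
str * unit -> Pr
str * unit -> Pr * Base
str * unit -> Base * Base
str * unit -> unit * Base
str * unit -> unit * unit

[Ty [Pr [Pr [Base str]] * [Base unit]] -> [Ty [Pr [Pr [Base unit]] * [Base unit]]]]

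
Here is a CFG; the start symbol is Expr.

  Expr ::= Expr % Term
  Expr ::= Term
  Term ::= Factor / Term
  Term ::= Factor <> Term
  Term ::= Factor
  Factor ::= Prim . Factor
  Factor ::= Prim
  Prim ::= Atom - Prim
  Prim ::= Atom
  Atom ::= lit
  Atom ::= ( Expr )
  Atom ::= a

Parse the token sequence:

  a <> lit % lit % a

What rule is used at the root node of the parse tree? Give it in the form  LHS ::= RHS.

Expr ::= Expr % Term

[Expr [Expr [Expr [Term [Factor [Prim [Atom a]]] <> [Term [Factor [Prim [Atom lit]]]]]] % [Term [Factor [Prim [Atom lit]]]]] % [Term [Factor [Prim [Atom a]]]]]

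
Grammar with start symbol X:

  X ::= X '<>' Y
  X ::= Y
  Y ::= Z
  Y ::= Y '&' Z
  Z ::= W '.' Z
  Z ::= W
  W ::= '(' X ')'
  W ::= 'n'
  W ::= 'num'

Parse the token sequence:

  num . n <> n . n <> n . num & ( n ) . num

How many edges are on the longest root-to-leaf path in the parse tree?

[X [X [X [Y [Z [W num] . [Z [W n]]]]] <> [Y [Z [W n] . [Z [W n]]]]] <> [Y [Y [Z [W n] . [Z [W num]]]] & [Z [W ( [X [Y [Z [W n]]]] )] . [Z [W num]]]]]

8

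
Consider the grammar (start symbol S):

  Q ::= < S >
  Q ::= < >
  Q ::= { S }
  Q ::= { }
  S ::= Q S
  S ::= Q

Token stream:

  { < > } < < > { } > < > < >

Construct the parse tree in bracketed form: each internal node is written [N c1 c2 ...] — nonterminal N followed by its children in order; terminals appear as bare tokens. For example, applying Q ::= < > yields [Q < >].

S
Q S
{ S } S
{ Q } S
{ < > } S
{ < > } Q S
{ < > } < S > S
{ < > } < Q S > S
{ < > } < < > S > S
{ < > } < < > Q > S
{ < > } < < > { } > S
{ < > } < < > { } > Q S
{ < > } < < > { } > < > S
{ < > } < < > { } > < > Q
{ < > } < < > { } > < > < >

[S [Q { [S [Q < >]] }] [S [Q < [S [Q < >] [S [Q { }]]] >] [S [Q < >] [S [Q < >]]]]]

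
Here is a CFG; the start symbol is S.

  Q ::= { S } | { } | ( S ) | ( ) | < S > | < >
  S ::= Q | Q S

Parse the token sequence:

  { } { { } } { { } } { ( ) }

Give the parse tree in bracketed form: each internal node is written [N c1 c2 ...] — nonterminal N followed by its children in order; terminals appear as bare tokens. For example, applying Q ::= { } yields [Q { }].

S
Q S
{ } S
{ } Q S
{ } { S } S
{ } { Q } S
{ } { { } } S
{ } { { } } Q S
{ } { { } } { S } S
{ } { { } } { Q } S
{ } { { } } { { } } S
{ } { { } } { { } } Q
{ } { { } } { { } } { S }
{ } { { } } { { } } { Q }
{ } { { } } { { } } { ( ) }

[S [Q { }] [S [Q { [S [Q { }]] }] [S [Q { [S [Q { }]] }] [S [Q { [S [Q ( )]] }]]]]]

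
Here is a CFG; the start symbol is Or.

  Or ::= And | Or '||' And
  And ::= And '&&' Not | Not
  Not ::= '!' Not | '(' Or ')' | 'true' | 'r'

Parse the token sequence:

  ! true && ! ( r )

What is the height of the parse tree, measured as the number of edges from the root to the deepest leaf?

[Or [And [And [Not ! [Not true]]] && [Not ! [Not ( [Or [And [Not r]]] )]]]]

7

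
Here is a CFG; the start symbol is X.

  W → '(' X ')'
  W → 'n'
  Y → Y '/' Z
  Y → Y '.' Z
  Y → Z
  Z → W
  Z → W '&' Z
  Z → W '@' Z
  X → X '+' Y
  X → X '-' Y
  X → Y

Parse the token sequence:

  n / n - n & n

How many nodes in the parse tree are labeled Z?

4

[X [X [Y [Y [Z [W n]]] / [Z [W n]]]] - [Y [Z [W n] & [Z [W n]]]]]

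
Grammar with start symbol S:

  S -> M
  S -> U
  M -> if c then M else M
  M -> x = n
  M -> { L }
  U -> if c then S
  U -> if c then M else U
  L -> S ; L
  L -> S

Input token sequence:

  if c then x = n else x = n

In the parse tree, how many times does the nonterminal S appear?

[S [M if c then [M x = n] else [M x = n]]]

1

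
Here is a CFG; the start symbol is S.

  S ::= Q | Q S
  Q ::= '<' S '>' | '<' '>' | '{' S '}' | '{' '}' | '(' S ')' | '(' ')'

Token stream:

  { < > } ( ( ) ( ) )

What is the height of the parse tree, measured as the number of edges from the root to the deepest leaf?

6

[S [Q { [S [Q < >]] }] [S [Q ( [S [Q ( )] [S [Q ( )]]] )]]]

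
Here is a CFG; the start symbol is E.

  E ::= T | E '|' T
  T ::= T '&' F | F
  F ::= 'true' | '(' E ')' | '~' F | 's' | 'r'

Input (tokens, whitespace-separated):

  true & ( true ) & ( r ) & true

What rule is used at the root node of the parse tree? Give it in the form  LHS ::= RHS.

[E [T [T [T [T [F true]] & [F ( [E [T [F true]]] )]] & [F ( [E [T [F r]]] )]] & [F true]]]

E ::= T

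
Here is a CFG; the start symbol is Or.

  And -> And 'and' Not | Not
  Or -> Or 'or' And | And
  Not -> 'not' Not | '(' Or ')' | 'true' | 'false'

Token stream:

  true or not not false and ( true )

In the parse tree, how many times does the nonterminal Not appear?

[Or [Or [And [Not true]]] or [And [And [Not not [Not not [Not false]]]] and [Not ( [Or [And [Not true]]] )]]]

6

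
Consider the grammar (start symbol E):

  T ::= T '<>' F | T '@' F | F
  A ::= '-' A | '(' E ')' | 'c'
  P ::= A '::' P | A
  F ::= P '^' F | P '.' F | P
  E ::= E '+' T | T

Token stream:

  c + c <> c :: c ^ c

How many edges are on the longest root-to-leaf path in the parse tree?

[E [E [T [F [P [A c]]]]] + [T [T [F [P [A c]]]] <> [F [P [A c] :: [P [A c]]] ^ [F [P [A c]]]]]]

6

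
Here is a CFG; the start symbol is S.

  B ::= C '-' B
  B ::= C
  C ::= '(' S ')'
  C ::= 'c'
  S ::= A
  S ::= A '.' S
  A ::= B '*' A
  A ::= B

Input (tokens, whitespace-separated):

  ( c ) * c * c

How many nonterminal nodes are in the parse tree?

[S [A [B [C ( [S [A [B [C c]]]] )]] * [A [B [C c]] * [A [B [C c]]]]]]

14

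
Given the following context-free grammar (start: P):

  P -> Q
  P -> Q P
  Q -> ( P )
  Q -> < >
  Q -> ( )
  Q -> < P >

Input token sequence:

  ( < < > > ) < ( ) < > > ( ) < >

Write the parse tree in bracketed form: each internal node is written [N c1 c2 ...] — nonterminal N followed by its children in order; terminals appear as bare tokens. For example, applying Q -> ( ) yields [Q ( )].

[P [Q ( [P [Q < [P [Q < >]] >]] )] [P [Q < [P [Q ( )] [P [Q < >]]] >] [P [Q ( )] [P [Q < >]]]]]

P
Q P
( P ) P
( Q ) P
( < P > ) P
( < Q > ) P
( < < > > ) P
( < < > > ) Q P
( < < > > ) < P > P
( < < > > ) < Q P > P
( < < > > ) < ( ) P > P
( < < > > ) < ( ) Q > P
( < < > > ) < ( ) < > > P
( < < > > ) < ( ) < > > Q P
( < < > > ) < ( ) < > > ( ) P
( < < > > ) < ( ) < > > ( ) Q
( < < > > ) < ( ) < > > ( ) < >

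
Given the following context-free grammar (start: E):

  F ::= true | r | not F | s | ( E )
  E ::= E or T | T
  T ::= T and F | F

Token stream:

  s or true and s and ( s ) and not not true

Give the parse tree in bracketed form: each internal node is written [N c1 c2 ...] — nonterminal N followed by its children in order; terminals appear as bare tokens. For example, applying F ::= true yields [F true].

E
E or T
T or T
F or T
s or T
s or T and F
s or T and F and F
s or T and F and F and F
s or F and F and F and F
s or true and F and F and F
s or true and s and F and F
s or true and s and ( E ) and F
s or true and s and ( T ) and F
s or true and s and ( F ) and F
s or true and s and ( s ) and F
s or true and s and ( s ) and not F
s or true and s and ( s ) and not not F
s or true and s and ( s ) and not not true

[E [E [T [F s]]] or [T [T [T [T [F true]] and [F s]] and [F ( [E [T [F s]]] )]] and [F not [F not [F true]]]]]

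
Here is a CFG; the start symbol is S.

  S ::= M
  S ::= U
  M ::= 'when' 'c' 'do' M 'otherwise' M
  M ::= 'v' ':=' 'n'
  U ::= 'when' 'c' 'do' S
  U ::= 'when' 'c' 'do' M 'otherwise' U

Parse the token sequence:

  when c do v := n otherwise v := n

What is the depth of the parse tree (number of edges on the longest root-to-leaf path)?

[S [M when c do [M v := n] otherwise [M v := n]]]

3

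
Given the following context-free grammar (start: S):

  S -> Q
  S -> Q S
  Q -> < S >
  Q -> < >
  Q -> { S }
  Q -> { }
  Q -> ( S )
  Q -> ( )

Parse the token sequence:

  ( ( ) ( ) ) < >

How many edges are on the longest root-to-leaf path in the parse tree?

[S [Q ( [S [Q ( )] [S [Q ( )]]] )] [S [Q < >]]]

5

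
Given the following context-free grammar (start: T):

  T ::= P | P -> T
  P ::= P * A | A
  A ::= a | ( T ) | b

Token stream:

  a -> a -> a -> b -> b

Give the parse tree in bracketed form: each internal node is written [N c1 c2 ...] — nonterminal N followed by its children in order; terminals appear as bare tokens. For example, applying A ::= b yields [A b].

T
P -> T
A -> T
a -> T
a -> P -> T
a -> A -> T
a -> a -> T
a -> a -> P -> T
a -> a -> A -> T
a -> a -> a -> T
a -> a -> a -> P -> T
a -> a -> a -> A -> T
a -> a -> a -> b -> T
a -> a -> a -> b -> P
a -> a -> a -> b -> A
a -> a -> a -> b -> b

[T [P [A a]] -> [T [P [A a]] -> [T [P [A a]] -> [T [P [A b]] -> [T [P [A b]]]]]]]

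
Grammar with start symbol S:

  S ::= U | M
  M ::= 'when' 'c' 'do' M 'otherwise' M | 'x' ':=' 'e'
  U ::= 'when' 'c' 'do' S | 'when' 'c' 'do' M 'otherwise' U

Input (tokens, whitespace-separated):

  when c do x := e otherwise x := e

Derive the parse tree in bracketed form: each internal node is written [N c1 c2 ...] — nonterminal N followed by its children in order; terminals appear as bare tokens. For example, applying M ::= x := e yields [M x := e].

[S [M when c do [M x := e] otherwise [M x := e]]]

S
M
when c do M otherwise M
when c do x := e otherwise M
when c do x := e otherwise x := e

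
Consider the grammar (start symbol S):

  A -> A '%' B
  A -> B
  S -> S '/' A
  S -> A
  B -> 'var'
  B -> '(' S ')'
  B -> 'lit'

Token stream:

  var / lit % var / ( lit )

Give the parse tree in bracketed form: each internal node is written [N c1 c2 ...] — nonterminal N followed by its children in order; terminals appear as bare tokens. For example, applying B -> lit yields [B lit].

S
S / A
S / A / A
A / A / A
B / A / A
var / A / A
var / A % B / A
var / B % B / A
var / lit % B / A
var / lit % var / A
var / lit % var / B
var / lit % var / ( S )
var / lit % var / ( A )
var / lit % var / ( B )
var / lit % var / ( lit )

[S [S [S [A [B var]]] / [A [A [B lit]] % [B var]]] / [A [B ( [S [A [B lit]]] )]]]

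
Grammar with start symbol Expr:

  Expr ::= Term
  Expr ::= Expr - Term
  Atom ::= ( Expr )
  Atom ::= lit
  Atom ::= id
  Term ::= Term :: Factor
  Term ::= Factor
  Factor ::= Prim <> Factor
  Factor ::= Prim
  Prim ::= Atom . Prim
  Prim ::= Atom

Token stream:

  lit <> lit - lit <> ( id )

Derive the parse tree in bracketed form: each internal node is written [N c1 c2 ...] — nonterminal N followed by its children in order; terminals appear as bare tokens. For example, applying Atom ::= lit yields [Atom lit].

Expr
Expr - Term
Term - Term
Factor - Term
Prim <> Factor - Term
Atom <> Factor - Term
lit <> Factor - Term
lit <> Prim - Term
lit <> Atom - Term
lit <> lit - Term
lit <> lit - Factor
lit <> lit - Prim <> Factor
lit <> lit - Atom <> Factor
lit <> lit - lit <> Factor
lit <> lit - lit <> Prim
lit <> lit - lit <> Atom
lit <> lit - lit <> ( Expr )
lit <> lit - lit <> ( Term )
lit <> lit - lit <> ( Factor )
lit <> lit - lit <> ( Prim )
lit <> lit - lit <> ( Atom )
lit <> lit - lit <> ( id )

[Expr [Expr [Term [Factor [Prim [Atom lit]] <> [Factor [Prim [Atom lit]]]]]] - [Term [Factor [Prim [Atom lit]] <> [Factor [Prim [Atom ( [Expr [Term [Factor [Prim [Atom id]]]]] )]]]]]]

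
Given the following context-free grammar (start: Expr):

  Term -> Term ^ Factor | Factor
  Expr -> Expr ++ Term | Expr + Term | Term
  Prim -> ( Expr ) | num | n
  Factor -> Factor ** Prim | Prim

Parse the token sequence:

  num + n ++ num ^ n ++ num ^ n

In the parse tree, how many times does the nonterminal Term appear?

[Expr [Expr [Expr [Expr [Term [Factor [Prim num]]]] + [Term [Factor [Prim n]]]] ++ [Term [Term [Factor [Prim num]]] ^ [Factor [Prim n]]]] ++ [Term [Term [Factor [Prim num]]] ^ [Factor [Prim n]]]]

6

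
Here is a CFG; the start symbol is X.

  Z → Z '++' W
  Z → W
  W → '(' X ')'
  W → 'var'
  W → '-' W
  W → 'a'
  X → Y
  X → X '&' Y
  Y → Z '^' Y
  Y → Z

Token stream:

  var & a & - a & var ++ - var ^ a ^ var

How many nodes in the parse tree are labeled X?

[X [X [X [X [Y [Z [W var]]]] & [Y [Z [W a]]]] & [Y [Z [W - [W a]]]]] & [Y [Z [Z [W var]] ++ [W - [W var]]] ^ [Y [Z [W a]] ^ [Y [Z [W var]]]]]]

4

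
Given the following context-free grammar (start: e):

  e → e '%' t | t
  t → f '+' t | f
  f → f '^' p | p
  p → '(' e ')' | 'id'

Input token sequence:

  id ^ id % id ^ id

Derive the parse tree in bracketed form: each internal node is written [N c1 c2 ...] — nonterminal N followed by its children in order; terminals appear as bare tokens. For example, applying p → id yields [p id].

[e [e [t [f [f [p id]] ^ [p id]]]] % [t [f [f [p id]] ^ [p id]]]]

e
e % t
t % t
f % t
f ^ p % t
p ^ p % t
id ^ p % t
id ^ id % t
id ^ id % f
id ^ id % f ^ p
id ^ id % p ^ p
id ^ id % id ^ p
id ^ id % id ^ id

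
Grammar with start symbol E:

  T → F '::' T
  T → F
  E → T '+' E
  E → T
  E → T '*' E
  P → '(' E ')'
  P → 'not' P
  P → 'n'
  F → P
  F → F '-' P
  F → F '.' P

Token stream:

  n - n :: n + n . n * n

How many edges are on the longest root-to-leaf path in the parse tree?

[E [T [F [F [P n]] - [P n]] :: [T [F [P n]]]] + [E [T [F [F [P n]] . [P n]]] * [E [T [F [P n]]]]]]

6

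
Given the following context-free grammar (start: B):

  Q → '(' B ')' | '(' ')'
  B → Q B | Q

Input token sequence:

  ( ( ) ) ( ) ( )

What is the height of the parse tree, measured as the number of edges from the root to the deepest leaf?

4

[B [Q ( [B [Q ( )]] )] [B [Q ( )] [B [Q ( )]]]]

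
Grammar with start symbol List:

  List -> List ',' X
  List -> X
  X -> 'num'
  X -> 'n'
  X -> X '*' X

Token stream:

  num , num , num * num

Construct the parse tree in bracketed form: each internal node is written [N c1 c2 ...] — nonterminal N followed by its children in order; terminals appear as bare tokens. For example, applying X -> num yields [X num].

[List [List [List [X num]] , [X num]] , [X [X num] * [X num]]]

List
List , X
List , X , X
X , X , X
num , X , X
num , num , X
num , num , X * X
num , num , num * X
num , num , num * num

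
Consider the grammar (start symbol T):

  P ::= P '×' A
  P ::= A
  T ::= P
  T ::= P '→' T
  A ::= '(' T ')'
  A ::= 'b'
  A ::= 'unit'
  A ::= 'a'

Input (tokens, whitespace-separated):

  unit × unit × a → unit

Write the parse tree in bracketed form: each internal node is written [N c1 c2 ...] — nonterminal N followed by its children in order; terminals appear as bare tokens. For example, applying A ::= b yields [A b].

T
P → T
P × A → T
P × A × A → T
A × A × A → T
unit × A × A → T
unit × unit × A → T
unit × unit × a → T
unit × unit × a → P
unit × unit × a → A
unit × unit × a → unit

[T [P [P [P [A unit]] × [A unit]] × [A a]] → [T [P [A unit]]]]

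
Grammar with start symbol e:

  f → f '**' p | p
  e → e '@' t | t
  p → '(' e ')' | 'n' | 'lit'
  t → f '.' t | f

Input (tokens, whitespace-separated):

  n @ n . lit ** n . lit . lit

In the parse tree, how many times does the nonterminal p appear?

[e [e [t [f [p n]]]] @ [t [f [p n]] . [t [f [f [p lit]] ** [p n]] . [t [f [p lit]] . [t [f [p lit]]]]]]]

6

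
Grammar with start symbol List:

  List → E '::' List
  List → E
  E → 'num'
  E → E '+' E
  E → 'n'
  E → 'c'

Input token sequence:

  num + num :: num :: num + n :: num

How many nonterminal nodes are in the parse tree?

[List [E [E num] + [E num]] :: [List [E num] :: [List [E [E num] + [E n]] :: [List [E num]]]]]

12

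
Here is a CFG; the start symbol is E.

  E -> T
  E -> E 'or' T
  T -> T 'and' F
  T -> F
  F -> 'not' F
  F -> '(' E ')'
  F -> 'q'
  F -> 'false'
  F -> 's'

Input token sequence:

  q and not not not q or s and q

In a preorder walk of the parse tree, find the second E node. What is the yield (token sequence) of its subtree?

[E [E [T [T [F q]] and [F not [F not [F not [F q]]]]]] or [T [T [F s]] and [F q]]]

q and not not not q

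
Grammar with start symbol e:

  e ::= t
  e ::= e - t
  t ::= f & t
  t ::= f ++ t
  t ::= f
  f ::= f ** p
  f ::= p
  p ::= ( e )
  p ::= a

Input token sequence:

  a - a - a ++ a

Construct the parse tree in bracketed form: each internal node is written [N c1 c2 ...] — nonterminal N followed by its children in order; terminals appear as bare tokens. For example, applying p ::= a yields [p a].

e
e - t
e - t - t
t - t - t
f - t - t
p - t - t
a - t - t
a - f - t
a - p - t
a - a - t
a - a - f ++ t
a - a - p ++ t
a - a - a ++ t
a - a - a ++ f
a - a - a ++ p
a - a - a ++ a

[e [e [e [t [f [p a]]]] - [t [f [p a]]]] - [t [f [p a]] ++ [t [f [p a]]]]]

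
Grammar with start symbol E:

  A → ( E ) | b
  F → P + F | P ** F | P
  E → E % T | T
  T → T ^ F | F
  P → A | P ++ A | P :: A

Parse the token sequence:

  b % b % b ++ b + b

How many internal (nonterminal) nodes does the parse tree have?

20

[E [E [E [T [F [P [A b]]]]] % [T [F [P [A b]]]]] % [T [F [P [P [A b]] ++ [A b]] + [F [P [A b]]]]]]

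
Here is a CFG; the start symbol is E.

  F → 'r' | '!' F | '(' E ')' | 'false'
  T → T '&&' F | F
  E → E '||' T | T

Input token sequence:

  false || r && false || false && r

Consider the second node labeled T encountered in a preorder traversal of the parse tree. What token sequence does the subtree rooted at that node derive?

[E [E [E [T [F false]]] || [T [T [F r]] && [F false]]] || [T [T [F false]] && [F r]]]

r && false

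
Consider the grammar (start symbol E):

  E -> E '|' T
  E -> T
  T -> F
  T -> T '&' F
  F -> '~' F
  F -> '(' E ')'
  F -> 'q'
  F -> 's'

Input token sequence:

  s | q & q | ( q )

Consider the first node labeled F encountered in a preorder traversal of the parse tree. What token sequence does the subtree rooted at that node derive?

[E [E [E [T [F s]]] | [T [T [F q]] & [F q]]] | [T [F ( [E [T [F q]]] )]]]

s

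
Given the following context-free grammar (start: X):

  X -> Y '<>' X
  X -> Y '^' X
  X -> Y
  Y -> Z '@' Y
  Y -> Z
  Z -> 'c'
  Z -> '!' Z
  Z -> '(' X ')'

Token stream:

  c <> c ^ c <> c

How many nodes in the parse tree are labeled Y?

[X [Y [Z c]] <> [X [Y [Z c]] ^ [X [Y [Z c]] <> [X [Y [Z c]]]]]]

4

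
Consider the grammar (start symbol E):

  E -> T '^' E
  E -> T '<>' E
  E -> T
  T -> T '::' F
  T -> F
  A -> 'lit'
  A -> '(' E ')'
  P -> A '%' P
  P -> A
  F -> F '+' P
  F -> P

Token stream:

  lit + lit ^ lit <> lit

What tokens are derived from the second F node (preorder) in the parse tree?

lit

[E [T [F [F [P [A lit]]] + [P [A lit]]]] ^ [E [T [F [P [A lit]]]] <> [E [T [F [P [A lit]]]]]]]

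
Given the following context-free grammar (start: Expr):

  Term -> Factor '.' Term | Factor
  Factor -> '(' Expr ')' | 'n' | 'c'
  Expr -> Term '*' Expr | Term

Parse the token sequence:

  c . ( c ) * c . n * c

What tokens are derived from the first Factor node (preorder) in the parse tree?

c

[Expr [Term [Factor c] . [Term [Factor ( [Expr [Term [Factor c]]] )]]] * [Expr [Term [Factor c] . [Term [Factor n]]] * [Expr [Term [Factor c]]]]]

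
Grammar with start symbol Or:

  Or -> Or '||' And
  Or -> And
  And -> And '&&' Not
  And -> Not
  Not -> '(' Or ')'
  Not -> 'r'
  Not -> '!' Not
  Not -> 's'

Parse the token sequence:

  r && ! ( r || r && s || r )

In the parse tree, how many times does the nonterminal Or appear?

[Or [And [And [Not r]] && [Not ! [Not ( [Or [Or [Or [And [Not r]]] || [And [And [Not r]] && [Not s]]] || [And [Not r]]] )]]]]

4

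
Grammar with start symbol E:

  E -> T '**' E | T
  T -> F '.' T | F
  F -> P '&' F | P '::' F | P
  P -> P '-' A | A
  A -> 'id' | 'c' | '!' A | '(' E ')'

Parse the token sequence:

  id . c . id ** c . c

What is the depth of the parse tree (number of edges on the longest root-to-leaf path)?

[E [T [F [P [A id]]] . [T [F [P [A c]]] . [T [F [P [A id]]]]]] ** [E [T [F [P [A c]]] . [T [F [P [A c]]]]]]]

7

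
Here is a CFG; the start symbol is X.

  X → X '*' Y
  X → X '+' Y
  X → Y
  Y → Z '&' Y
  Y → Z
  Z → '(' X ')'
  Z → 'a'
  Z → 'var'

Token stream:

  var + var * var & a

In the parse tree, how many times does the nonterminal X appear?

[X [X [X [Y [Z var]]] + [Y [Z var]]] * [Y [Z var] & [Y [Z a]]]]

3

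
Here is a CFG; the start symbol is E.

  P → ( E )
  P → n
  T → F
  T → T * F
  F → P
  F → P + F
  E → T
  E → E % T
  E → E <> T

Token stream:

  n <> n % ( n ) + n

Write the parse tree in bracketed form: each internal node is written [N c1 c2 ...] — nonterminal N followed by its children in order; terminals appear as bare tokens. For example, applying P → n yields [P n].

E
E % T
E <> T % T
T <> T % T
F <> T % T
P <> T % T
n <> T % T
n <> F % T
n <> P % T
n <> n % T
n <> n % F
n <> n % P + F
n <> n % ( E ) + F
n <> n % ( T ) + F
n <> n % ( F ) + F
n <> n % ( P ) + F
n <> n % ( n ) + F
n <> n % ( n ) + P
n <> n % ( n ) + n

[E [E [E [T [F [P n]]]] <> [T [F [P n]]]] % [T [F [P ( [E [T [F [P n]]]] )] + [F [P n]]]]]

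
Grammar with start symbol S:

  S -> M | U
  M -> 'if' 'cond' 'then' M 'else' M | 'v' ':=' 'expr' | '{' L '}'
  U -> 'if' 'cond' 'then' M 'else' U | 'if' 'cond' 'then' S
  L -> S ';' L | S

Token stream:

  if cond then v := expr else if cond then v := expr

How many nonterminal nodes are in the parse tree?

6

[S [U if cond then [M v := expr] else [U if cond then [S [M v := expr]]]]]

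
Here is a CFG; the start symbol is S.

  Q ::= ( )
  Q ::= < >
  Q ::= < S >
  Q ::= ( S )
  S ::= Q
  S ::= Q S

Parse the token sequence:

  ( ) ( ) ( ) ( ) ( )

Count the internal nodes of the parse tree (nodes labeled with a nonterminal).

10

[S [Q ( )] [S [Q ( )] [S [Q ( )] [S [Q ( )] [S [Q ( )]]]]]]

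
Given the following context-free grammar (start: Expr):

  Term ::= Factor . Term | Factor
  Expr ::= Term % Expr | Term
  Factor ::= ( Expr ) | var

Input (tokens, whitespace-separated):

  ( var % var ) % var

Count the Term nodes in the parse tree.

4

[Expr [Term [Factor ( [Expr [Term [Factor var]] % [Expr [Term [Factor var]]]] )]] % [Expr [Term [Factor var]]]]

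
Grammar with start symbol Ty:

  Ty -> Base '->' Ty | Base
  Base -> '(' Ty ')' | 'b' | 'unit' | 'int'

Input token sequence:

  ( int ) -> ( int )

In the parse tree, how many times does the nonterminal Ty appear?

[Ty [Base ( [Ty [Base int]] )] -> [Ty [Base ( [Ty [Base int]] )]]]

4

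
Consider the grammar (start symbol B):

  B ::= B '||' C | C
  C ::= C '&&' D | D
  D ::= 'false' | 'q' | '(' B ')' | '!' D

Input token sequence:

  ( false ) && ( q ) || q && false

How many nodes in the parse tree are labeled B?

[B [B [C [C [D ( [B [C [D false]]] )]] && [D ( [B [C [D q]]] )]]] || [C [C [D q]] && [D false]]]

4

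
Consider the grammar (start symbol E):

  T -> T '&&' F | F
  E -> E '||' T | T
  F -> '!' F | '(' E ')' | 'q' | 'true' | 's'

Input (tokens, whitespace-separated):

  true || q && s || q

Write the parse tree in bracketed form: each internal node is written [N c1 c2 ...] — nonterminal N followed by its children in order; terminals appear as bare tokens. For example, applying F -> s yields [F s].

[E [E [E [T [F true]]] || [T [T [F q]] && [F s]]] || [T [F q]]]

E
E || T
E || T || T
T || T || T
F || T || T
true || T || T
true || T && F || T
true || F && F || T
true || q && F || T
true || q && s || T
true || q && s || F
true || q && s || q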